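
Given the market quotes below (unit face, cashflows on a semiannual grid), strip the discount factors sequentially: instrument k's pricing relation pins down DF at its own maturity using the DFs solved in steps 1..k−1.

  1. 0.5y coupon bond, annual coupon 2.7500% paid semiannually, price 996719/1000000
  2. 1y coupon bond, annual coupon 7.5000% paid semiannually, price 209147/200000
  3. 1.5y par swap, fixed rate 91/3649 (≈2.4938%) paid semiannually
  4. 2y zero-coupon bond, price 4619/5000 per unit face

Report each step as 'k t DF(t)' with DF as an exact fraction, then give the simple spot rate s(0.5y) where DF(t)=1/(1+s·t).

step 1 [0.5y] bond c/2=11/800: DF=(996719/1000000 − 11/800·(0))/(1+11/800) = 1229/1250 ≈ 0.983200
step 2 [1y] bond c/2=3/80: DF=(209147/200000 − 3/80·(0.983200))/(1+3/80) = 2431/2500 ≈ 0.972400
step 3 [1.5y] swap r/2=91/7298: DF=(1 − 91/7298·(0.983200+0.972400))/(1+91/7298) = 2409/2500 ≈ 0.963600
step 4 [2y] zero: DF = P = 4619/5000 ≈ 0.923800

1 1/2 1229/1250
2 1 2431/2500
3 3/2 2409/2500
4 2 4619/5000
s(0.5y) = (1/(1229/1250) − 1)/(1/2) = 42/1229 ≈ 3.4174%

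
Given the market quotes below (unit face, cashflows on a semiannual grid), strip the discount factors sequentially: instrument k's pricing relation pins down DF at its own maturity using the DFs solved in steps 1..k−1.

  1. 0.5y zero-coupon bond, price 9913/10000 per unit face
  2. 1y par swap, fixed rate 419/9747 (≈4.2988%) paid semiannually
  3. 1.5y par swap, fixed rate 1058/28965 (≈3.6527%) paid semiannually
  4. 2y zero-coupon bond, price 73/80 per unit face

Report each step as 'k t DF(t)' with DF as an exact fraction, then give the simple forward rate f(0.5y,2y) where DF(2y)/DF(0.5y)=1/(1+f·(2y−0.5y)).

1 1/2 9913/10000
2 1 9581/10000
3 3/2 9471/10000
4 2 73/80
f(0.5y,2y) = ((9913/10000)/(73/80) − 1)/(3/2) = 1576/27375 ≈ 5.7571%

step 1 [0.5y] zero: DF = P = 9913/10000 ≈ 0.991300
step 2 [1y] swap r/2=419/19494: DF=(1 − 419/19494·(0.991300))/(1+419/19494) = 9581/10000 ≈ 0.958100
step 3 [1.5y] swap r/2=529/28965: DF=(1 − 529/28965·(0.991300+0.958100))/(1+529/28965) = 9471/10000 ≈ 0.947100
step 4 [2y] zero: DF = P = 73/80 ≈ 0.912500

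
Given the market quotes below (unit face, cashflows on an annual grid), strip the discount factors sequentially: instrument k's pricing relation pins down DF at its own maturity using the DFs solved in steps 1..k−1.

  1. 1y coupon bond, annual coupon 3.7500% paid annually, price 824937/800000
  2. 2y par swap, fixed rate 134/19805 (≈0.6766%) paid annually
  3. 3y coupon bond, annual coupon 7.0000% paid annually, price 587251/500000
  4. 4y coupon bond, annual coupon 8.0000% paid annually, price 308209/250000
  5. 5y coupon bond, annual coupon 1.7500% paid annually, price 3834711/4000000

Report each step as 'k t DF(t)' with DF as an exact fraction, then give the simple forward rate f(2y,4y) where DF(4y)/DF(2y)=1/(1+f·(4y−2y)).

step 1 [1y] bond c/1=3/80: DF=(824937/800000 − 3/80·(0))/(1+3/80) = 9939/10000 ≈ 0.993900
step 2 [2y] swap r/1=134/19805: DF=(1 − 134/19805·(0.993900))/(1+134/19805) = 4933/5000 ≈ 0.986600
step 3 [3y] bond c/1=7/100: DF=(587251/500000 − 7/100·(0.993900+0.986600))/(1+7/100) = 9681/10000 ≈ 0.968100
step 4 [4y] bond c/1=2/25: DF=(308209/250000 − 2/25·(0.993900+0.986600+0.968100))/(1+2/25) = 9231/10000 ≈ 0.923100
step 5 [5y] bond c/1=7/400: DF=(3834711/4000000 − 7/400·(0.993900+0.986600+0.968100+0.923100))/(1+7/400) = 2189/2500 ≈ 0.875600

1 1 9939/10000
2 2 4933/5000
3 3 9681/10000
4 4 9231/10000
5 5 2189/2500
f(2y,4y) = ((4933/5000)/(9231/10000) − 1)/(2) = 635/18462 ≈ 3.4395%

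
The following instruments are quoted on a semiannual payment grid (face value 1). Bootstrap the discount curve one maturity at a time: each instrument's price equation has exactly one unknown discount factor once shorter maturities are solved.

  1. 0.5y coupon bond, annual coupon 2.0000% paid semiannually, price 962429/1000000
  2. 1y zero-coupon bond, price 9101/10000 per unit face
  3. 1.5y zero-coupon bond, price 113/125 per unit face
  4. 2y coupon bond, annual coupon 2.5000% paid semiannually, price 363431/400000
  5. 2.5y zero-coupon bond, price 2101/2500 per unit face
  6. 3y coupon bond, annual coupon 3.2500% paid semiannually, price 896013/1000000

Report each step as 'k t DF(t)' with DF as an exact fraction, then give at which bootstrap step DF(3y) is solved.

1 1/2 9529/10000
2 1 9101/10000
3 3/2 113/125
4 2 1079/1250
5 5/2 2101/2500
6 3 4051/5000
DF(3y) is solved at step 6

step 1 [0.5y] bond c/2=1/100: DF=(962429/1000000 − 1/100·(0))/(1+1/100) = 9529/10000 ≈ 0.952900
step 2 [1y] zero: DF = P = 9101/10000 ≈ 0.910100
step 3 [1.5y] zero: DF = P = 113/125 ≈ 0.904000
step 4 [2y] bond c/2=1/80: DF=(363431/400000 − 1/80·(0.952900+0.910100+0.904000))/(1+1/80) = 1079/1250 ≈ 0.863200
step 5 [2.5y] zero: DF = P = 2101/2500 ≈ 0.840400
step 6 [3y] bond c/2=13/800: DF=(896013/1000000 − 13/800·(0.952900+0.910100+0.904000+0.863200+0.840400))/(1+13/800) = 4051/5000 ≈ 0.810200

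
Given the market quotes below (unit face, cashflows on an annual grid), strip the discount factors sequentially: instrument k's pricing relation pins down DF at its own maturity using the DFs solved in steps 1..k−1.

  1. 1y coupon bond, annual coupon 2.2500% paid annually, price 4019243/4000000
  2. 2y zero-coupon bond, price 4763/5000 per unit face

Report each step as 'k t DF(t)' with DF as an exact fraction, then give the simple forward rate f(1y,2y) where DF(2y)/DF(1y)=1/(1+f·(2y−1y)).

step 1 [1y] bond c/1=9/400: DF=(4019243/4000000 − 9/400·(0))/(1+9/400) = 9827/10000 ≈ 0.982700
step 2 [2y] zero: DF = P = 4763/5000 ≈ 0.952600

1 1 9827/10000
2 2 4763/5000
f(1y,2y) = ((9827/10000)/(4763/5000) − 1)/(1) = 301/9526 ≈ 3.1598%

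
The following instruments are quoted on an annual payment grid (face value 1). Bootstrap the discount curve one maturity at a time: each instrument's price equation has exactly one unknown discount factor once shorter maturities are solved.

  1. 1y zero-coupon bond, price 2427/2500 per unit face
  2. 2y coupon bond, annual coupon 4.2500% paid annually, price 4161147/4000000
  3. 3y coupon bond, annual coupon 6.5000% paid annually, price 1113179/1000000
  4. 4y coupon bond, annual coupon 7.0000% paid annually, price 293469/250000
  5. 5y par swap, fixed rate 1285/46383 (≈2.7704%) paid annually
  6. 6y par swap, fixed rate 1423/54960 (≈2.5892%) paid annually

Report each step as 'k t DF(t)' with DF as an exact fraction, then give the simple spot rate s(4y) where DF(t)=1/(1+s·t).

1 1 2427/2500
2 2 9583/10000
3 3 371/400
4 4 4551/5000
5 5 1743/2000
6 6 8577/10000
s(4y) = (1/(4551/5000) − 1)/(4) = 449/18204 ≈ 2.4665%

step 1 [1y] zero: DF = P = 2427/2500 ≈ 0.970800
step 2 [2y] bond c/1=17/400: DF=(4161147/4000000 − 17/400·(0.970800))/(1+17/400) = 9583/10000 ≈ 0.958300
step 3 [3y] bond c/1=13/200: DF=(1113179/1000000 − 13/200·(0.970800+0.958300))/(1+13/200) = 371/400 ≈ 0.927500
step 4 [4y] bond c/1=7/100: DF=(293469/250000 − 7/100·(0.970800+0.958300+0.927500))/(1+7/100) = 4551/5000 ≈ 0.910200
step 5 [5y] swap r/1=1285/46383: DF=(1 − 1285/46383·(0.970800+0.958300+0.927500+0.910200))/(1+1285/46383) = 1743/2000 ≈ 0.871500
step 6 [6y] swap r/1=1423/54960: DF=(1 − 1423/54960·(0.970800+0.958300+0.927500+0.910200+0.871500))/(1+1423/54960) = 8577/10000 ≈ 0.857700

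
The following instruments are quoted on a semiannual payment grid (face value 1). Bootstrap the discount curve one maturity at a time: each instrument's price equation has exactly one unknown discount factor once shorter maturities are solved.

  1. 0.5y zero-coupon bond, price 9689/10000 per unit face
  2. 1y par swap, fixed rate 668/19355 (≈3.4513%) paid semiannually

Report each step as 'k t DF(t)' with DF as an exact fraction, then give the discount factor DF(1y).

step 1 [0.5y] zero: DF = P = 9689/10000 ≈ 0.968900
step 2 [1y] swap r/2=334/19355: DF=(1 − 334/19355·(0.968900))/(1+334/19355) = 4833/5000 ≈ 0.966600

1 1/2 9689/10000
2 1 4833/5000
DF(1y) = 4833/5000 ≈ 0.966600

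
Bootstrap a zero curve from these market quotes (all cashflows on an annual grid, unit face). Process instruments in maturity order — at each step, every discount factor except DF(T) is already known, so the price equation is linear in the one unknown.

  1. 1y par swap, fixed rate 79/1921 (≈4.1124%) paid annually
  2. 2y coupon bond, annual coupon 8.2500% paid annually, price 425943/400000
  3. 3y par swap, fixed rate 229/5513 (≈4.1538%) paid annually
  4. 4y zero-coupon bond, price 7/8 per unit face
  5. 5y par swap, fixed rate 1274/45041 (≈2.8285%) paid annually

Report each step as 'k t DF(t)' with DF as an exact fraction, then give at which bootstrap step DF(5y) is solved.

1 1 1921/2000
2 2 1821/2000
3 3 1771/2000
4 4 7/8
5 5 4363/5000
DF(5y) is solved at step 5

step 1 [1y] swap r/1=79/1921: DF=(1 − 79/1921·(0))/(1+79/1921) = 1921/2000 ≈ 0.960500
step 2 [2y] bond c/1=33/400: DF=(425943/400000 − 33/400·(0.960500))/(1+33/400) = 1821/2000 ≈ 0.910500
step 3 [3y] swap r/1=229/5513: DF=(1 − 229/5513·(0.960500+0.910500))/(1+229/5513) = 1771/2000 ≈ 0.885500
step 4 [4y] zero: DF = P = 7/8 ≈ 0.875000
step 5 [5y] swap r/1=1274/45041: DF=(1 − 1274/45041·(0.960500+0.910500+0.885500+0.875000))/(1+1274/45041) = 4363/5000 ≈ 0.872600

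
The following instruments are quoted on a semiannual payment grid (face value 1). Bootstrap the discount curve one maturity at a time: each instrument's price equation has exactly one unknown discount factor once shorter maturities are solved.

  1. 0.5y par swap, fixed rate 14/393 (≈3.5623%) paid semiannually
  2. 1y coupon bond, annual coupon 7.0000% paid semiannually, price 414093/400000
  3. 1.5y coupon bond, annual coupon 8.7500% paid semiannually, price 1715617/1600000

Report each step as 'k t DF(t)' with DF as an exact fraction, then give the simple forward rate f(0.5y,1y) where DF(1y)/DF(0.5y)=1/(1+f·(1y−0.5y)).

step 1 [0.5y] swap r/2=7/393: DF=(1 − 7/393·(0))/(1+7/393) = 393/400 ≈ 0.982500
step 2 [1y] bond c/2=7/200: DF=(414093/400000 − 7/200·(0.982500))/(1+7/200) = 967/1000 ≈ 0.967000
step 3 [1.5y] bond c/2=7/160: DF=(1715617/1600000 − 7/160·(0.982500+0.967000))/(1+7/160) = 591/625 ≈ 0.945600

1 1/2 393/400
2 1 967/1000
3 3/2 591/625
f(0.5y,1y) = ((393/400)/(967/1000) − 1)/(1/2) = 31/967 ≈ 3.2058%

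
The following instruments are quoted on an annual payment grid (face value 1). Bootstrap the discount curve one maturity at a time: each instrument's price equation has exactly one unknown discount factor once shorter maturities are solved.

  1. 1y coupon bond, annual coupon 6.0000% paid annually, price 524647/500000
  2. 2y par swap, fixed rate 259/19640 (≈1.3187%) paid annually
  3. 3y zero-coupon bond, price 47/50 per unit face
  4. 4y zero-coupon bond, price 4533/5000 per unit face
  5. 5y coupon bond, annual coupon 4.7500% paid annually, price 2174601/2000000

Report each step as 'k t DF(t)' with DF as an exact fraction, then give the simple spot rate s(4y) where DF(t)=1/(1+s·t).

step 1 [1y] bond c/1=3/50: DF=(524647/500000 − 3/50·(0))/(1+3/50) = 9899/10000 ≈ 0.989900
step 2 [2y] swap r/1=259/19640: DF=(1 − 259/19640·(0.989900))/(1+259/19640) = 9741/10000 ≈ 0.974100
step 3 [3y] zero: DF = P = 47/50 ≈ 0.940000
step 4 [4y] zero: DF = P = 4533/5000 ≈ 0.906600
step 5 [5y] bond c/1=19/400: DF=(2174601/2000000 − 19/400·(0.989900+0.974100+0.940000+0.906600))/(1+19/400) = 2163/2500 ≈ 0.865200

1 1 9899/10000
2 2 9741/10000
3 3 47/50
4 4 4533/5000
5 5 2163/2500
s(4y) = (1/(4533/5000) − 1)/(4) = 467/18132 ≈ 2.5756%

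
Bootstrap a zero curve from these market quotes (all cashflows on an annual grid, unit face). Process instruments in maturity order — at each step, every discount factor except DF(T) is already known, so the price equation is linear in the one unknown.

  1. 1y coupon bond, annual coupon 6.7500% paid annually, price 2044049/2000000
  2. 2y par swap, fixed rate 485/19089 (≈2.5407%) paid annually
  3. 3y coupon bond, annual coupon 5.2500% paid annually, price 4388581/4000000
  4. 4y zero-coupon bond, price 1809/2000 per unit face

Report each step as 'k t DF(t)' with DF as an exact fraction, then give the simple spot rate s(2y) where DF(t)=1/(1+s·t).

step 1 [1y] bond c/1=27/400: DF=(2044049/2000000 − 27/400·(0))/(1+27/400) = 4787/5000 ≈ 0.957400
step 2 [2y] swap r/1=485/19089: DF=(1 − 485/19089·(0.957400))/(1+485/19089) = 1903/2000 ≈ 0.951500
step 3 [3y] bond c/1=21/400: DF=(4388581/4000000 − 21/400·(0.957400+0.951500))/(1+21/400) = 592/625 ≈ 0.947200
step 4 [4y] zero: DF = P = 1809/2000 ≈ 0.904500

1 1 4787/5000
2 2 1903/2000
3 3 592/625
4 4 1809/2000
s(2y) = (1/(1903/2000) − 1)/(2) = 97/3806 ≈ 2.5486%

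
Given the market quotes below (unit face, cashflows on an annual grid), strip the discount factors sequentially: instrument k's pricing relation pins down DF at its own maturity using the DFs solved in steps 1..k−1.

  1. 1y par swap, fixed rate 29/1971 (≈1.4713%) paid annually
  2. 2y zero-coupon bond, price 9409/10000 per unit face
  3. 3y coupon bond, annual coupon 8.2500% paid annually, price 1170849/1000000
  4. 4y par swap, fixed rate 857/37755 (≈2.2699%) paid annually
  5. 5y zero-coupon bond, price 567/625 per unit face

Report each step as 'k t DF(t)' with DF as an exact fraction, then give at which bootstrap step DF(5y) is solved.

1 1 1971/2000
2 2 9409/10000
3 3 2337/2500
4 4 9143/10000
5 5 567/625
DF(5y) is solved at step 5

step 1 [1y] swap r/1=29/1971: DF=(1 − 29/1971·(0))/(1+29/1971) = 1971/2000 ≈ 0.985500
step 2 [2y] zero: DF = P = 9409/10000 ≈ 0.940900
step 3 [3y] bond c/1=33/400: DF=(1170849/1000000 − 33/400·(0.985500+0.940900))/(1+33/400) = 2337/2500 ≈ 0.934800
step 4 [4y] swap r/1=857/37755: DF=(1 − 857/37755·(0.985500+0.940900+0.934800))/(1+857/37755) = 9143/10000 ≈ 0.914300
step 5 [5y] zero: DF = P = 567/625 ≈ 0.907200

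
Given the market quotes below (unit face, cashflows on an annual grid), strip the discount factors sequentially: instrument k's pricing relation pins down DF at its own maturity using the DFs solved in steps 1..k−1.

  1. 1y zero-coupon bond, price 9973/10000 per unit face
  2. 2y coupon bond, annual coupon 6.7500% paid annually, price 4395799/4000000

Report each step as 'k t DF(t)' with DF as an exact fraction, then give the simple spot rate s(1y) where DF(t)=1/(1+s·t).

1 1 9973/10000
2 2 604/625
s(1y) = (1/(9973/10000) − 1)/(1) = 27/9973 ≈ 0.2707%

step 1 [1y] zero: DF = P = 9973/10000 ≈ 0.997300
step 2 [2y] bond c/1=27/400: DF=(4395799/4000000 − 27/400·(0.997300))/(1+27/400) = 604/625 ≈ 0.966400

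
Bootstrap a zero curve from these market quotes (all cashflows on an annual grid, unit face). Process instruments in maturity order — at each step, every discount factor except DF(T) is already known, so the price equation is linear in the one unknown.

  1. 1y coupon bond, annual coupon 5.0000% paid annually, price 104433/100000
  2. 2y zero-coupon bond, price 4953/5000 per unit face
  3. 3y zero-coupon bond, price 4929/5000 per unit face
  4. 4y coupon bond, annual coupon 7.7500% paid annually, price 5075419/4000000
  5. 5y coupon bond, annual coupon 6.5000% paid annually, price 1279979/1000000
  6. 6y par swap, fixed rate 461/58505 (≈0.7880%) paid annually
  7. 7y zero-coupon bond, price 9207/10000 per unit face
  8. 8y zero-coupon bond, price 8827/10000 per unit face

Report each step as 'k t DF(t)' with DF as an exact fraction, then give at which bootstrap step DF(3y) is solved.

1 1 4973/5000
2 2 4953/5000
3 3 4929/5000
4 4 9639/10000
5 5 9617/10000
6 6 9539/10000
7 7 9207/10000
8 8 8827/10000
DF(3y) is solved at step 3

step 1 [1y] bond c/1=1/20: DF=(104433/100000 − 1/20·(0))/(1+1/20) = 4973/5000 ≈ 0.994600
step 2 [2y] zero: DF = P = 4953/5000 ≈ 0.990600
step 3 [3y] zero: DF = P = 4929/5000 ≈ 0.985800
step 4 [4y] bond c/1=31/400: DF=(5075419/4000000 − 31/400·(0.994600+0.990600+0.985800))/(1+31/400) = 9639/10000 ≈ 0.963900
step 5 [5y] bond c/1=13/200: DF=(1279979/1000000 − 13/200·(0.994600+0.990600+0.985800+0.963900))/(1+13/200) = 9617/10000 ≈ 0.961700
step 6 [6y] swap r/1=461/58505: DF=(1 − 461/58505·(0.994600+0.990600+0.985800+0.963900+0.961700))/(1+461/58505) = 9539/10000 ≈ 0.953900
step 7 [7y] zero: DF = P = 9207/10000 ≈ 0.920700
step 8 [8y] zero: DF = P = 8827/10000 ≈ 0.882700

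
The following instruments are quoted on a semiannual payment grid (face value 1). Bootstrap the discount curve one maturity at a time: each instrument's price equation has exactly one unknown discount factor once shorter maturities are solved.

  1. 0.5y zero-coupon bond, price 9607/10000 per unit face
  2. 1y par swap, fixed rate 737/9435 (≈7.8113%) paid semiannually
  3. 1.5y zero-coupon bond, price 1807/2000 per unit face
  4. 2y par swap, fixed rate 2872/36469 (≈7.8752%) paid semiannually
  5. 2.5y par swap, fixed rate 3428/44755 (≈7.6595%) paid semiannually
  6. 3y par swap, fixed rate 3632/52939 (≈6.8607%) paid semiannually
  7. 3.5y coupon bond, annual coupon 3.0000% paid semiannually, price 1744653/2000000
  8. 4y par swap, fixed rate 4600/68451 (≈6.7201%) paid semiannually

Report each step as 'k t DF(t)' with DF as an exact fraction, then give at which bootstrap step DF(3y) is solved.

step 1 [0.5y] zero: DF = P = 9607/10000 ≈ 0.960700
step 2 [1y] swap r/2=737/18870: DF=(1 − 737/18870·(0.960700))/(1+737/18870) = 9263/10000 ≈ 0.926300
step 3 [1.5y] zero: DF = P = 1807/2000 ≈ 0.903500
step 4 [2y] swap r/2=1436/36469: DF=(1 − 1436/36469·(0.960700+0.926300+0.903500))/(1+1436/36469) = 2141/2500 ≈ 0.856400
step 5 [2.5y] swap r/2=1714/44755: DF=(1 − 1714/44755·(0.960700+0.926300+0.903500+0.856400))/(1+1714/44755) = 4143/5000 ≈ 0.828600
step 6 [3y] swap r/2=1816/52939: DF=(1 − 1816/52939·(0.960700+0.926300+0.903500+0.856400+0.828600))/(1+1816/52939) = 1023/1250 ≈ 0.818400
step 7 [3.5y] bond c/2=3/200: DF=(1744653/2000000 − 3/200·(0.960700+0.926300+0.903500+0.856400+0.828600+0.818400))/(1+3/200) = 1953/2500 ≈ 0.781200
step 8 [4y] swap r/2=2300/68451: DF=(1 − 2300/68451·(0.960700+0.926300+0.903500+0.856400+0.828600+0.818400+0.781200))/(1+2300/68451) = 77/100 ≈ 0.770000

1 1/2 9607/10000
2 1 9263/10000
3 3/2 1807/2000
4 2 2141/2500
5 5/2 4143/5000
6 3 1023/1250
7 7/2 1953/2500
8 4 77/100
DF(3y) is solved at step 6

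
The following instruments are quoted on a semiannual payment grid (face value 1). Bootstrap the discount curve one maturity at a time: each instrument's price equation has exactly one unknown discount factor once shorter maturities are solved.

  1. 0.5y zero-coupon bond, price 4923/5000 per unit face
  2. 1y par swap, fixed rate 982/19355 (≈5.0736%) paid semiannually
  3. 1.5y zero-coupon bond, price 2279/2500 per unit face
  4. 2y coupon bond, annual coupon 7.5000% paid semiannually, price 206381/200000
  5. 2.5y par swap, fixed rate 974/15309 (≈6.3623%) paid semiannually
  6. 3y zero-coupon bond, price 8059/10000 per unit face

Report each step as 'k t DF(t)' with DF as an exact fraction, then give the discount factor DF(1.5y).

step 1 [0.5y] zero: DF = P = 4923/5000 ≈ 0.984600
step 2 [1y] swap r/2=491/19355: DF=(1 − 491/19355·(0.984600))/(1+491/19355) = 9509/10000 ≈ 0.950900
step 3 [1.5y] zero: DF = P = 2279/2500 ≈ 0.911600
step 4 [2y] bond c/2=3/80: DF=(206381/200000 − 3/80·(0.984600+0.950900+0.911600))/(1+3/80) = 8917/10000 ≈ 0.891700
step 5 [2.5y] swap r/2=487/15309: DF=(1 − 487/15309·(0.984600+0.950900+0.911600+0.891700))/(1+487/15309) = 8539/10000 ≈ 0.853900
step 6 [3y] zero: DF = P = 8059/10000 ≈ 0.805900

1 1/2 4923/5000
2 1 9509/10000
3 3/2 2279/2500
4 2 8917/10000
5 5/2 8539/10000
6 3 8059/10000
DF(1.5y) = 2279/2500 ≈ 0.911600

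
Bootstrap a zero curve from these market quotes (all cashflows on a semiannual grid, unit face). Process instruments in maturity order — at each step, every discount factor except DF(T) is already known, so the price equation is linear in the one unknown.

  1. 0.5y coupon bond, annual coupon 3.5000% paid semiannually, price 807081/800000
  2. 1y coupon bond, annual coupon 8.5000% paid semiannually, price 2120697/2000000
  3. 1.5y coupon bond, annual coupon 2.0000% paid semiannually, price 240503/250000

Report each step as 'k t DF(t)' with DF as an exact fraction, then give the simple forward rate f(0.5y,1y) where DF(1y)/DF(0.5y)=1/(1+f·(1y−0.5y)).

step 1 [0.5y] bond c/2=7/400: DF=(807081/800000 − 7/400·(0))/(1+7/400) = 1983/2000 ≈ 0.991500
step 2 [1y] bond c/2=17/400: DF=(2120697/2000000 − 17/400·(0.991500))/(1+17/400) = 9767/10000 ≈ 0.976700
step 3 [1.5y] bond c/2=1/100: DF=(240503/250000 − 1/100·(0.991500+0.976700))/(1+1/100) = 933/1000 ≈ 0.933000

1 1/2 1983/2000
2 1 9767/10000
3 3/2 933/1000
f(0.5y,1y) = ((1983/2000)/(9767/10000) − 1)/(1/2) = 296/9767 ≈ 3.0306%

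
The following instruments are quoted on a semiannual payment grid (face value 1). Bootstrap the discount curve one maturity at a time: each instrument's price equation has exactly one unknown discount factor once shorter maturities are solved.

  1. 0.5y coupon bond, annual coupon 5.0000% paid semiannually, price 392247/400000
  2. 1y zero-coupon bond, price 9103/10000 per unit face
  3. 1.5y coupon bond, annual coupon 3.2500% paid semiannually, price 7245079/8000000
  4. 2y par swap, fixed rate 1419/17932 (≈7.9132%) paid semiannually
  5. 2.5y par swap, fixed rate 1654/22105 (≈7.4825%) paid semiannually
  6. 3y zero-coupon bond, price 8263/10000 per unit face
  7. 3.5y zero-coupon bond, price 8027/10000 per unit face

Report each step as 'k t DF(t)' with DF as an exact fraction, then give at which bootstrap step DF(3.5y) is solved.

1 1/2 9567/10000
2 1 9103/10000
3 3/2 8613/10000
4 2 8581/10000
5 5/2 4173/5000
6 3 8263/10000
7 7/2 8027/10000
DF(3.5y) is solved at step 7

step 1 [0.5y] bond c/2=1/40: DF=(392247/400000 − 1/40·(0))/(1+1/40) = 9567/10000 ≈ 0.956700
step 2 [1y] zero: DF = P = 9103/10000 ≈ 0.910300
step 3 [1.5y] bond c/2=13/800: DF=(7245079/8000000 − 13/800·(0.956700+0.910300))/(1+13/800) = 8613/10000 ≈ 0.861300
step 4 [2y] swap r/2=1419/35864: DF=(1 − 1419/35864·(0.956700+0.910300+0.861300))/(1+1419/35864) = 8581/10000 ≈ 0.858100
step 5 [2.5y] swap r/2=827/22105: DF=(1 − 827/22105·(0.956700+0.910300+0.861300+0.858100))/(1+827/22105) = 4173/5000 ≈ 0.834600
step 6 [3y] zero: DF = P = 8263/10000 ≈ 0.826300
step 7 [3.5y] zero: DF = P = 8027/10000 ≈ 0.802700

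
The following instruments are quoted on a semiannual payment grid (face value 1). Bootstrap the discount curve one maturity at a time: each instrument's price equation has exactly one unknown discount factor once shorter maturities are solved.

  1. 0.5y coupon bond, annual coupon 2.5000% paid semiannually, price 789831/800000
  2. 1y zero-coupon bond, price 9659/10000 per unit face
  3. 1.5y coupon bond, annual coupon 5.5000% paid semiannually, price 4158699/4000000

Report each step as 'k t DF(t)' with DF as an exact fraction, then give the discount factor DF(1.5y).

step 1 [0.5y] bond c/2=1/80: DF=(789831/800000 − 1/80·(0))/(1+1/80) = 9751/10000 ≈ 0.975100
step 2 [1y] zero: DF = P = 9659/10000 ≈ 0.965900
step 3 [1.5y] bond c/2=11/400: DF=(4158699/4000000 − 11/400·(0.975100+0.965900))/(1+11/400) = 9599/10000 ≈ 0.959900

1 1/2 9751/10000
2 1 9659/10000
3 3/2 9599/10000
DF(1.5y) = 9599/10000 ≈ 0.959900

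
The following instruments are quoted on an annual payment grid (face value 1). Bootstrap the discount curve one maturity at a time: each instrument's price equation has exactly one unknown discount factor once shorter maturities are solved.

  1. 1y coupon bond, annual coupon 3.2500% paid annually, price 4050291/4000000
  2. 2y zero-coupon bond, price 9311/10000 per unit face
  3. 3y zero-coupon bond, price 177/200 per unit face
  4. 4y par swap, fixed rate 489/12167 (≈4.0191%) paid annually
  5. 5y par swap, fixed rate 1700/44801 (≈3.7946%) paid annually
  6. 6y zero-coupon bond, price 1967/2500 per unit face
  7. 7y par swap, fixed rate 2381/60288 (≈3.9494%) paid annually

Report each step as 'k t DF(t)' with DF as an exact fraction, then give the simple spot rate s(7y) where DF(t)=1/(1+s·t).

step 1 [1y] bond c/1=13/400: DF=(4050291/4000000 − 13/400·(0))/(1+13/400) = 9807/10000 ≈ 0.980700
step 2 [2y] zero: DF = P = 9311/10000 ≈ 0.931100
step 3 [3y] zero: DF = P = 177/200 ≈ 0.885000
step 4 [4y] swap r/1=489/12167: DF=(1 − 489/12167·(0.980700+0.931100+0.885000))/(1+489/12167) = 8533/10000 ≈ 0.853300
step 5 [5y] swap r/1=1700/44801: DF=(1 − 1700/44801·(0.980700+0.931100+0.885000+0.853300))/(1+1700/44801) = 83/100 ≈ 0.830000
step 6 [6y] zero: DF = P = 1967/2500 ≈ 0.786800
step 7 [7y] swap r/1=2381/60288: DF=(1 − 2381/60288·(0.980700+0.931100+0.885000+0.853300+0.830000+0.786800))/(1+2381/60288) = 7619/10000 ≈ 0.761900

1 1 9807/10000
2 2 9311/10000
3 3 177/200
4 4 8533/10000
5 5 83/100
6 6 1967/2500
7 7 7619/10000
s(7y) = (1/(7619/10000) − 1)/(7) = 2381/53333 ≈ 4.4644%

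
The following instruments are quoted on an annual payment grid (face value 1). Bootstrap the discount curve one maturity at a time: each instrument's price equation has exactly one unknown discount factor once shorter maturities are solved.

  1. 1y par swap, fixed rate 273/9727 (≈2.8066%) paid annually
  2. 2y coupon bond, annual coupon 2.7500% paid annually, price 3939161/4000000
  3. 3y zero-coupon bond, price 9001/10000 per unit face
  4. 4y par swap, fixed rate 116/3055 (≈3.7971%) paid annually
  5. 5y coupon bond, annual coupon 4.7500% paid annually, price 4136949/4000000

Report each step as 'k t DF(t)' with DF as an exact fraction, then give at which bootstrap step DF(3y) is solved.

1 1 9727/10000
2 2 2331/2500
3 3 9001/10000
4 4 538/625
5 5 8211/10000
DF(3y) is solved at step 3

step 1 [1y] swap r/1=273/9727: DF=(1 − 273/9727·(0))/(1+273/9727) = 9727/10000 ≈ 0.972700
step 2 [2y] bond c/1=11/400: DF=(3939161/4000000 − 11/400·(0.972700))/(1+11/400) = 2331/2500 ≈ 0.932400
step 3 [3y] zero: DF = P = 9001/10000 ≈ 0.900100
step 4 [4y] swap r/1=116/3055: DF=(1 − 116/3055·(0.972700+0.932400+0.900100))/(1+116/3055) = 538/625 ≈ 0.860800
step 5 [5y] bond c/1=19/400: DF=(4136949/4000000 − 19/400·(0.972700+0.932400+0.900100+0.860800))/(1+19/400) = 8211/10000 ≈ 0.821100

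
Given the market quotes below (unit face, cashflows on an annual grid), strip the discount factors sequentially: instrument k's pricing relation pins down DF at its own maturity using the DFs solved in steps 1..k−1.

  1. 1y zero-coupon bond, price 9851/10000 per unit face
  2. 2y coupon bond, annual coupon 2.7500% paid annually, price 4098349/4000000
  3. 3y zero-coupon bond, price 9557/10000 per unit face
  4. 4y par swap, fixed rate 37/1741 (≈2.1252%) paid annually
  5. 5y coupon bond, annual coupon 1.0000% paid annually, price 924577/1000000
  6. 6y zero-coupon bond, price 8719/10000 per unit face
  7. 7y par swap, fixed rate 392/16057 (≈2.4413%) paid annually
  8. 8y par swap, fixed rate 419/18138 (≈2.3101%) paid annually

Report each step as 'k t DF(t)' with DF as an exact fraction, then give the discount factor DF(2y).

step 1 [1y] zero: DF = P = 9851/10000 ≈ 0.985100
step 2 [2y] bond c/1=11/400: DF=(4098349/4000000 − 11/400·(0.985100))/(1+11/400) = 2427/2500 ≈ 0.970800
step 3 [3y] zero: DF = P = 9557/10000 ≈ 0.955700
step 4 [4y] swap r/1=37/1741: DF=(1 − 37/1741·(0.985100+0.970800+0.955700))/(1+37/1741) = 4593/5000 ≈ 0.918600
step 5 [5y] bond c/1=1/100: DF=(924577/1000000 − 1/100·(0.985100+0.970800+0.955700+0.918600))/(1+1/100) = 351/400 ≈ 0.877500
step 6 [6y] zero: DF = P = 8719/10000 ≈ 0.871900
step 7 [7y] swap r/1=392/16057: DF=(1 − 392/16057·(0.985100+0.970800+0.955700+0.918600+0.877500+0.871900))/(1+392/16057) = 527/625 ≈ 0.843200
step 8 [8y] swap r/1=419/18138: DF=(1 − 419/18138·(0.985100+0.970800+0.955700+0.918600+0.877500+0.871900+0.843200))/(1+419/18138) = 2081/2500 ≈ 0.832400

1 1 9851/10000
2 2 2427/2500
3 3 9557/10000
4 4 4593/5000
5 5 351/400
6 6 8719/10000
7 7 527/625
8 8 2081/2500
DF(2y) = 2427/2500 ≈ 0.970800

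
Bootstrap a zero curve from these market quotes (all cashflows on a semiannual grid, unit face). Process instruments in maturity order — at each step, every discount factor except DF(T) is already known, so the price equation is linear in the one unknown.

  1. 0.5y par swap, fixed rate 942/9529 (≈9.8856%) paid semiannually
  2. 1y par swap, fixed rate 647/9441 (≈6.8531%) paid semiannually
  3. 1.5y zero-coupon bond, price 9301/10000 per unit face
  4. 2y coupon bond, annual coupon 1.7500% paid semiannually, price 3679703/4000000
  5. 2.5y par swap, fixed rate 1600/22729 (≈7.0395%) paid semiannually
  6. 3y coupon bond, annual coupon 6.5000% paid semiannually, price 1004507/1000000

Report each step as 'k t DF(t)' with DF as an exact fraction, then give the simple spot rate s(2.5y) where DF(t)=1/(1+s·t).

1 1/2 9529/10000
2 1 9353/10000
3 3/2 9301/10000
4 2 71/80
5 5/2 21/25
6 3 4149/5000
s(2.5y) = (1/(21/25) − 1)/(5/2) = 8/105 ≈ 7.6190%

step 1 [0.5y] swap r/2=471/9529: DF=(1 − 471/9529·(0))/(1+471/9529) = 9529/10000 ≈ 0.952900
step 2 [1y] swap r/2=647/18882: DF=(1 − 647/18882·(0.952900))/(1+647/18882) = 9353/10000 ≈ 0.935300
step 3 [1.5y] zero: DF = P = 9301/10000 ≈ 0.930100
step 4 [2y] bond c/2=7/800: DF=(3679703/4000000 − 7/800·(0.952900+0.935300+0.930100))/(1+7/800) = 71/80 ≈ 0.887500
step 5 [2.5y] swap r/2=800/22729: DF=(1 − 800/22729·(0.952900+0.935300+0.930100+0.887500))/(1+800/22729) = 21/25 ≈ 0.840000
step 6 [3y] bond c/2=13/400: DF=(1004507/1000000 − 13/400·(0.952900+0.935300+0.930100+0.887500+0.840000))/(1+13/400) = 4149/5000 ≈ 0.829800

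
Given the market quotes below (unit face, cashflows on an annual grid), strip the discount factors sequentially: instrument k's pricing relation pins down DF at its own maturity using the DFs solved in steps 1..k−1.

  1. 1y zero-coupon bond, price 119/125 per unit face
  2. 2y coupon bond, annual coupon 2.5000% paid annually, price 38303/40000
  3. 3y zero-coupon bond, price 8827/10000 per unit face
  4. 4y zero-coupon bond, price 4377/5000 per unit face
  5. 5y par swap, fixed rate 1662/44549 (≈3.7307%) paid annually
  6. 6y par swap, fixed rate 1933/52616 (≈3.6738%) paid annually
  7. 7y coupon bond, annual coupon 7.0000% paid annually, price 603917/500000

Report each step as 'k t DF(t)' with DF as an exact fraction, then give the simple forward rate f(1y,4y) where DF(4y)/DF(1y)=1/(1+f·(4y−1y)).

step 1 [1y] zero: DF = P = 119/125 ≈ 0.952000
step 2 [2y] bond c/1=1/40: DF=(38303/40000 − 1/40·(0.952000))/(1+1/40) = 911/1000 ≈ 0.911000
step 3 [3y] zero: DF = P = 8827/10000 ≈ 0.882700
step 4 [4y] zero: DF = P = 4377/5000 ≈ 0.875400
step 5 [5y] swap r/1=1662/44549: DF=(1 − 1662/44549·(0.952000+0.911000+0.882700+0.875400))/(1+1662/44549) = 4169/5000 ≈ 0.833800
step 6 [6y] swap r/1=1933/52616: DF=(1 − 1933/52616·(0.952000+0.911000+0.882700+0.875400+0.833800))/(1+1933/52616) = 8067/10000 ≈ 0.806700
step 7 [7y] bond c/1=7/100: DF=(603917/500000 − 7/100·(0.952000+0.911000+0.882700+0.875400+0.833800+0.806700))/(1+7/100) = 3923/5000 ≈ 0.784600

1 1 119/125
2 2 911/1000
3 3 8827/10000
4 4 4377/5000
5 5 4169/5000
6 6 8067/10000
7 7 3923/5000
f(1y,4y) = ((119/125)/(4377/5000) − 1)/(3) = 383/13131 ≈ 2.9168%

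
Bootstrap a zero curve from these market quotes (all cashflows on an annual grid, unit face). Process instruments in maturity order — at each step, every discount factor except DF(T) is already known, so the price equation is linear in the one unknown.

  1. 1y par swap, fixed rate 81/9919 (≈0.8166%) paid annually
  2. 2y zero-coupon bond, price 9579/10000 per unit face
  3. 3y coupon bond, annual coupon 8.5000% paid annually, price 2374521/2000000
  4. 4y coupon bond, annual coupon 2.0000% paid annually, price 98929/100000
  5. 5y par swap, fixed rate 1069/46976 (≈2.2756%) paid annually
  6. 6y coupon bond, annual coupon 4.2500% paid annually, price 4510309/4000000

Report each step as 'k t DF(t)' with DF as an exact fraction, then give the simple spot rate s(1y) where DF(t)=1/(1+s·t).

1 1 9919/10000
2 2 9579/10000
3 3 1883/2000
4 4 2283/2500
5 5 8931/10000
6 6 8901/10000
s(1y) = (1/(9919/10000) − 1)/(1) = 81/9919 ≈ 0.8166%

step 1 [1y] swap r/1=81/9919: DF=(1 − 81/9919·(0))/(1+81/9919) = 9919/10000 ≈ 0.991900
step 2 [2y] zero: DF = P = 9579/10000 ≈ 0.957900
step 3 [3y] bond c/1=17/200: DF=(2374521/2000000 − 17/200·(0.991900+0.957900))/(1+17/200) = 1883/2000 ≈ 0.941500
step 4 [4y] bond c/1=1/50: DF=(98929/100000 − 1/50·(0.991900+0.957900+0.941500))/(1+1/50) = 2283/2500 ≈ 0.913200
step 5 [5y] swap r/1=1069/46976: DF=(1 − 1069/46976·(0.991900+0.957900+0.941500+0.913200))/(1+1069/46976) = 8931/10000 ≈ 0.893100
step 6 [6y] bond c/1=17/400: DF=(4510309/4000000 − 17/400·(0.991900+0.957900+0.941500+0.913200+0.893100))/(1+17/400) = 8901/10000 ≈ 0.890100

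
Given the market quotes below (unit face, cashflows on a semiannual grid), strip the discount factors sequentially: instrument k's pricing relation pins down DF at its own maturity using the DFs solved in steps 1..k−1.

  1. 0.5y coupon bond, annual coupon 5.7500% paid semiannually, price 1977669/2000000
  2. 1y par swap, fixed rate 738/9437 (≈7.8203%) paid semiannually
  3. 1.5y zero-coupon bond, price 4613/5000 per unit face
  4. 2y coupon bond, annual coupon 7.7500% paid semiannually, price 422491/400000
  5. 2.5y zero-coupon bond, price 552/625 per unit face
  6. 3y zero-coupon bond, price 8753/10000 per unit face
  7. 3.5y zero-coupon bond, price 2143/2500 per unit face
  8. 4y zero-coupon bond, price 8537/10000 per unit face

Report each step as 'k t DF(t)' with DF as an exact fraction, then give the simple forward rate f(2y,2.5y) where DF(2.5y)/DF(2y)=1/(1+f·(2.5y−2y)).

1 1/2 2403/2500
2 1 4631/5000
3 3/2 4613/5000
4 2 114/125
5 5/2 552/625
6 3 8753/10000
7 7/2 2143/2500
8 4 8537/10000
f(2y,2.5y) = ((114/125)/(552/625) − 1)/(1/2) = 3/46 ≈ 6.5217%

step 1 [0.5y] bond c/2=23/800: DF=(1977669/2000000 − 23/800·(0))/(1+23/800) = 2403/2500 ≈ 0.961200
step 2 [1y] swap r/2=369/9437: DF=(1 − 369/9437·(0.961200))/(1+369/9437) = 4631/5000 ≈ 0.926200
step 3 [1.5y] zero: DF = P = 4613/5000 ≈ 0.922600
step 4 [2y] bond c/2=31/800: DF=(422491/400000 − 31/800·(0.961200+0.926200+0.922600))/(1+31/800) = 114/125 ≈ 0.912000
step 5 [2.5y] zero: DF = P = 552/625 ≈ 0.883200
step 6 [3y] zero: DF = P = 8753/10000 ≈ 0.875300
step 7 [3.5y] zero: DF = P = 2143/2500 ≈ 0.857200
step 8 [4y] zero: DF = P = 8537/10000 ≈ 0.853700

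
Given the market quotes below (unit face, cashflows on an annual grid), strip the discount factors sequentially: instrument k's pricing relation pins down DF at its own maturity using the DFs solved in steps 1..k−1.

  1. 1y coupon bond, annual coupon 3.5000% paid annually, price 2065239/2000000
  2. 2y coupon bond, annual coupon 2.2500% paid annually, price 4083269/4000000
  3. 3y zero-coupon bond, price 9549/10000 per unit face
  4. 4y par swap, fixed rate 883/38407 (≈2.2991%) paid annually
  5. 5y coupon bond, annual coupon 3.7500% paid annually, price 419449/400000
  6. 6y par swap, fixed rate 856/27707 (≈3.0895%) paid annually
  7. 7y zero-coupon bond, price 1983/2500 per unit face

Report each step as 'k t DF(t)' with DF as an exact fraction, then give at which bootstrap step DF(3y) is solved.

1 1 9977/10000
2 2 2441/2500
3 3 9549/10000
4 4 9117/10000
5 5 8719/10000
6 6 518/625
7 7 1983/2500
DF(3y) is solved at step 3

step 1 [1y] bond c/1=7/200: DF=(2065239/2000000 − 7/200·(0))/(1+7/200) = 9977/10000 ≈ 0.997700
step 2 [2y] bond c/1=9/400: DF=(4083269/4000000 − 9/400·(0.997700))/(1+9/400) = 2441/2500 ≈ 0.976400
step 3 [3y] zero: DF = P = 9549/10000 ≈ 0.954900
step 4 [4y] swap r/1=883/38407: DF=(1 − 883/38407·(0.997700+0.976400+0.954900))/(1+883/38407) = 9117/10000 ≈ 0.911700
step 5 [5y] bond c/1=3/80: DF=(419449/400000 − 3/80·(0.997700+0.976400+0.954900+0.911700))/(1+3/80) = 8719/10000 ≈ 0.871900
step 6 [6y] swap r/1=856/27707: DF=(1 − 856/27707·(0.997700+0.976400+0.954900+0.911700+0.871900))/(1+856/27707) = 518/625 ≈ 0.828800
step 7 [7y] zero: DF = P = 1983/2500 ≈ 0.793200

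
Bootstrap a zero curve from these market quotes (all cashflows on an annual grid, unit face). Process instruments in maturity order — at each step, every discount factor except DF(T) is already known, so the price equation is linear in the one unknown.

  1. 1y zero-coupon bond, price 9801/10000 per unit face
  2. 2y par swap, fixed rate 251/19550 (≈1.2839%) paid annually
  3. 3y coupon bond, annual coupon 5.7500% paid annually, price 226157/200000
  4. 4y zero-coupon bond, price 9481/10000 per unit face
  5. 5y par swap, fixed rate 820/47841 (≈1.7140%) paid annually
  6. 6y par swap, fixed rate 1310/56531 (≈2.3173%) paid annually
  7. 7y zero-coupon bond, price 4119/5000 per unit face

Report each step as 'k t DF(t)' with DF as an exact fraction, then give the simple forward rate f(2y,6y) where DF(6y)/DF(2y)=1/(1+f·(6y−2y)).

1 1 9801/10000
2 2 9749/10000
3 3 963/1000
4 4 9481/10000
5 5 459/500
6 6 869/1000
7 7 4119/5000
f(2y,6y) = ((9749/10000)/(869/1000) − 1)/(4) = 1059/34760 ≈ 3.0466%

step 1 [1y] zero: DF = P = 9801/10000 ≈ 0.980100
step 2 [2y] swap r/1=251/19550: DF=(1 − 251/19550·(0.980100))/(1+251/19550) = 9749/10000 ≈ 0.974900
step 3 [3y] bond c/1=23/400: DF=(226157/200000 − 23/400·(0.980100+0.974900))/(1+23/400) = 963/1000 ≈ 0.963000
step 4 [4y] zero: DF = P = 9481/10000 ≈ 0.948100
step 5 [5y] swap r/1=820/47841: DF=(1 − 820/47841·(0.980100+0.974900+0.963000+0.948100))/(1+820/47841) = 459/500 ≈ 0.918000
step 6 [6y] swap r/1=1310/56531: DF=(1 − 1310/56531·(0.980100+0.974900+0.963000+0.948100+0.918000))/(1+1310/56531) = 869/1000 ≈ 0.869000
step 7 [7y] zero: DF = P = 4119/5000 ≈ 0.823800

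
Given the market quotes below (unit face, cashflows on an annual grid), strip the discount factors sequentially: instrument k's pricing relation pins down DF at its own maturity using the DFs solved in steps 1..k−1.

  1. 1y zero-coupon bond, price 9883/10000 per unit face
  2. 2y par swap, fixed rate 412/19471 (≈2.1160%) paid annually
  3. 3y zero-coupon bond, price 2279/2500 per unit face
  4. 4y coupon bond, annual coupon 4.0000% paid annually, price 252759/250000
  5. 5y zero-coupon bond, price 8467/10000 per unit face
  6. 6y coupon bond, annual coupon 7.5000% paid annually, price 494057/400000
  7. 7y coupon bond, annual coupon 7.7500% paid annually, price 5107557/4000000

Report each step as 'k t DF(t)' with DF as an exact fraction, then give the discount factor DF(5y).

1 1 9883/10000
2 2 2397/2500
3 3 2279/2500
4 4 4311/5000
5 5 8467/10000
6 6 8303/10000
7 7 498/625
DF(5y) = 8467/10000 ≈ 0.846700

step 1 [1y] zero: DF = P = 9883/10000 ≈ 0.988300
step 2 [2y] swap r/1=412/19471: DF=(1 − 412/19471·(0.988300))/(1+412/19471) = 2397/2500 ≈ 0.958800
step 3 [3y] zero: DF = P = 2279/2500 ≈ 0.911600
step 4 [4y] bond c/1=1/25: DF=(252759/250000 − 1/25·(0.988300+0.958800+0.911600))/(1+1/25) = 4311/5000 ≈ 0.862200
step 5 [5y] zero: DF = P = 8467/10000 ≈ 0.846700
step 6 [6y] bond c/1=3/40: DF=(494057/400000 − 3/40·(0.988300+0.958800+0.911600+0.862200+0.846700))/(1+3/40) = 8303/10000 ≈ 0.830300
step 7 [7y] bond c/1=31/400: DF=(5107557/4000000 − 31/400·(0.988300+0.958800+0.911600+0.862200+0.846700+0.830300))/(1+31/400) = 498/625 ≈ 0.796800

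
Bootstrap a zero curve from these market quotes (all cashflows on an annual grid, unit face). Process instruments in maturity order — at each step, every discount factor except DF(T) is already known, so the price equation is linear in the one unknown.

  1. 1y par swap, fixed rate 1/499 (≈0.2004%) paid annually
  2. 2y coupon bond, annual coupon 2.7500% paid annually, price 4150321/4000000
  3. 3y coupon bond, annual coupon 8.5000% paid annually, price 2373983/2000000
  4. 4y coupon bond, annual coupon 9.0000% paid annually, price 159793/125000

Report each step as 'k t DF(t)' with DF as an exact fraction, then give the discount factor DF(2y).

step 1 [1y] swap r/1=1/499: DF=(1 − 1/499·(0))/(1+1/499) = 499/500 ≈ 0.998000
step 2 [2y] bond c/1=11/400: DF=(4150321/4000000 − 11/400·(0.998000))/(1+11/400) = 9831/10000 ≈ 0.983100
step 3 [3y] bond c/1=17/200: DF=(2373983/2000000 − 17/200·(0.998000+0.983100))/(1+17/200) = 2347/2500 ≈ 0.938800
step 4 [4y] bond c/1=9/100: DF=(159793/125000 − 9/100·(0.998000+0.983100+0.938800))/(1+9/100) = 9317/10000 ≈ 0.931700

1 1 499/500
2 2 9831/10000
3 3 2347/2500
4 4 9317/10000
DF(2y) = 9831/10000 ≈ 0.983100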